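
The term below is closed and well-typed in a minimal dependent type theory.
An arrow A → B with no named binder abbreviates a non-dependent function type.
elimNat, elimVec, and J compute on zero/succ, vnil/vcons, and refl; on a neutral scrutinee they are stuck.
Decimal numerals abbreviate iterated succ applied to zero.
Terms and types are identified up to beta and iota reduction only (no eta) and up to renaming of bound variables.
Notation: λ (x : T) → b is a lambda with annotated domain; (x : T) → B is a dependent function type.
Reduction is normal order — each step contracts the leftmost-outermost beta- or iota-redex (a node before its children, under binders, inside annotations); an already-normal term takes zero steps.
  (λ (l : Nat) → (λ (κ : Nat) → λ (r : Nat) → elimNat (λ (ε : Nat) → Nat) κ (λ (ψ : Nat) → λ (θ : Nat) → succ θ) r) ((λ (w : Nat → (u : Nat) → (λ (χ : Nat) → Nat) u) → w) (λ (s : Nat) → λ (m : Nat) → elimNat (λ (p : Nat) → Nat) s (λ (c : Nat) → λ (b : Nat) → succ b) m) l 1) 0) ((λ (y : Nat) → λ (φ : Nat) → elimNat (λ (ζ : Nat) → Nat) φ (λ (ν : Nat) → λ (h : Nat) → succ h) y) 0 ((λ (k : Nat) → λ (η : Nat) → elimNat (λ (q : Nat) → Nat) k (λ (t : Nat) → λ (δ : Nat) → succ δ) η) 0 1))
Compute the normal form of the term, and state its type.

normal form:
  2
inferred type:
  Nat
observation: the term reaches its normal form after 20 normal-order steps.


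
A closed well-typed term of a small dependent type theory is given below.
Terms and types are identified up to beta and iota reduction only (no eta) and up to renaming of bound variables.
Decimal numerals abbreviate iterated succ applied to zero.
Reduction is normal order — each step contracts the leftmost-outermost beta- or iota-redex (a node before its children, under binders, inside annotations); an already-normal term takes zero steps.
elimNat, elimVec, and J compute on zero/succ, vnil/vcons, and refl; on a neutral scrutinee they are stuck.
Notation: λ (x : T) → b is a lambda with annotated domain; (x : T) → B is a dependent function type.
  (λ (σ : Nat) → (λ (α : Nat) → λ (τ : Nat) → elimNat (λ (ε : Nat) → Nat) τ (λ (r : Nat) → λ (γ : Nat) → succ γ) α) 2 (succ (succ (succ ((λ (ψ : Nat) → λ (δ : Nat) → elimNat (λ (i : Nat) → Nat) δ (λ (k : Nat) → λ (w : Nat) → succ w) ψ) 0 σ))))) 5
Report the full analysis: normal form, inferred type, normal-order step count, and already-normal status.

reduced normal form:
  10
the term's type:
  Nat
steps to reach normal form (normal order): 13
term was already normal: no
first contracted redex: a beta-redex


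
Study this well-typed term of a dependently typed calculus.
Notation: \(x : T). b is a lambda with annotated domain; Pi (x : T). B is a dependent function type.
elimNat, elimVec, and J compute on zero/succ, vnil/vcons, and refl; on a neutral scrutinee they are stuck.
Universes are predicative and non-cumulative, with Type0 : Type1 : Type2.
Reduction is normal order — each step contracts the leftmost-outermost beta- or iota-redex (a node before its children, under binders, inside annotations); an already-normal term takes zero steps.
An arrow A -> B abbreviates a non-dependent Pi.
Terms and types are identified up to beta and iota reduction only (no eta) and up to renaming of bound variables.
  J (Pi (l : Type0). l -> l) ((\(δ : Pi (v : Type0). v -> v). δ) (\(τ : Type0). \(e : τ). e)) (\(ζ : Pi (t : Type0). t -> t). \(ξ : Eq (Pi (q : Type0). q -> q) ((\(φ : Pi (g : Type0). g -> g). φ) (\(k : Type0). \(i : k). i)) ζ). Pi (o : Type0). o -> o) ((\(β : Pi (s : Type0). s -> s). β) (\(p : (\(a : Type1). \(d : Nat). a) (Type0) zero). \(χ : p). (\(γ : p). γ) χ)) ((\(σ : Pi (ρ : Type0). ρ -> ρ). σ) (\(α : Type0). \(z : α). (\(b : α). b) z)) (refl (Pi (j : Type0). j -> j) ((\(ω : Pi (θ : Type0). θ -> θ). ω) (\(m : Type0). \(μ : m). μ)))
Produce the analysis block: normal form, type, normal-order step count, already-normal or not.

normal form:
  \(l : Type0). \(δ : l). δ
type:
  Pi (l : Type0). l -> l
steps to reach normal form (normal order): 5
already normal: no
first redex: a J iota-redex


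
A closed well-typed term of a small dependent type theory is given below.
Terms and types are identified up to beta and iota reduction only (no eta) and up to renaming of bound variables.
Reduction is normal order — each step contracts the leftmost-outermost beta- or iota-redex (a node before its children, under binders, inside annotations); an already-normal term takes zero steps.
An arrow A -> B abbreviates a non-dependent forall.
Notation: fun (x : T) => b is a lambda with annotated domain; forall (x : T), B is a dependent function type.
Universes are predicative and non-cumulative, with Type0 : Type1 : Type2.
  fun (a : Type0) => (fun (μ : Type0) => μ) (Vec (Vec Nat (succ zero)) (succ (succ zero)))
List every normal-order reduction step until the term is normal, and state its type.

normal-order reduction:
  fun (a : Type0) => (fun (μ : Type0) => μ) (Vec (Vec Nat (succ zero)) (succ (succ zero)))
  ~> fun (a : Type0) => Vec (Vec Nat (succ zero)) (succ (succ zero))
inferred type:
  Type0 -> Type0


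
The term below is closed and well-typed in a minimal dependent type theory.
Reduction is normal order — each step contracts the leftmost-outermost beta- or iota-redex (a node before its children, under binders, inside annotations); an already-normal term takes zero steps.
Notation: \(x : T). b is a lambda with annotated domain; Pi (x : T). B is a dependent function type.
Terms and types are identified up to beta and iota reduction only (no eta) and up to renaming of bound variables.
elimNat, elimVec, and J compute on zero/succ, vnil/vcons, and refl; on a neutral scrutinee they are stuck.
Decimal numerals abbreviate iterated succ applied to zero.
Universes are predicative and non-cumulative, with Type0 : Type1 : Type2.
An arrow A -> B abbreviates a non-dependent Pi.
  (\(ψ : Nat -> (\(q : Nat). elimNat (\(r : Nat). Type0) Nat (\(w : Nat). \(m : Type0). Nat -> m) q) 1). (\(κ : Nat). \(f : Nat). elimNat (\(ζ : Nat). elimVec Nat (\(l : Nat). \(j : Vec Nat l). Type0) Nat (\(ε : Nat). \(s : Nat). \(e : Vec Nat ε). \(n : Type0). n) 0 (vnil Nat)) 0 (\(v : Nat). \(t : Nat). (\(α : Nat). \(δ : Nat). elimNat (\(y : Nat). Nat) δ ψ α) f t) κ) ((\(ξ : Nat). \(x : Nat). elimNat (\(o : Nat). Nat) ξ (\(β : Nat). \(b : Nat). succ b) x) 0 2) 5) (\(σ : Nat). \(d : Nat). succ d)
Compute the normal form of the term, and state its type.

reduced normal form:
  10
type:
  Nat
observation: 38 normal-order steps normalize the term, beginning with a beta-redex.


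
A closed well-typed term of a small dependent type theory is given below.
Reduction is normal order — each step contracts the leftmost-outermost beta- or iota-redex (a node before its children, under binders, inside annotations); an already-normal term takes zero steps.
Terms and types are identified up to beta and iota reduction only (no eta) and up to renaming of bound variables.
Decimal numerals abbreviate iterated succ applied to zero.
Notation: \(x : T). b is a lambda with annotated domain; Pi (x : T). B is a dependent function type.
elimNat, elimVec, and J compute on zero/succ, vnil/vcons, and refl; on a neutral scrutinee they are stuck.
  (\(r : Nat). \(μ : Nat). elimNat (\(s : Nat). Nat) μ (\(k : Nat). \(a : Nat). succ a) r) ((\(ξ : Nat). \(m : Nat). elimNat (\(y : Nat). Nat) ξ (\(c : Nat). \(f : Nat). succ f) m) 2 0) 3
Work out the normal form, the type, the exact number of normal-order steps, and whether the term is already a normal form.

normal form:
  5
type:
  Nat
steps to reach normal form (normal order): 12
term was already normal: no
first contracted redex: a beta-redex


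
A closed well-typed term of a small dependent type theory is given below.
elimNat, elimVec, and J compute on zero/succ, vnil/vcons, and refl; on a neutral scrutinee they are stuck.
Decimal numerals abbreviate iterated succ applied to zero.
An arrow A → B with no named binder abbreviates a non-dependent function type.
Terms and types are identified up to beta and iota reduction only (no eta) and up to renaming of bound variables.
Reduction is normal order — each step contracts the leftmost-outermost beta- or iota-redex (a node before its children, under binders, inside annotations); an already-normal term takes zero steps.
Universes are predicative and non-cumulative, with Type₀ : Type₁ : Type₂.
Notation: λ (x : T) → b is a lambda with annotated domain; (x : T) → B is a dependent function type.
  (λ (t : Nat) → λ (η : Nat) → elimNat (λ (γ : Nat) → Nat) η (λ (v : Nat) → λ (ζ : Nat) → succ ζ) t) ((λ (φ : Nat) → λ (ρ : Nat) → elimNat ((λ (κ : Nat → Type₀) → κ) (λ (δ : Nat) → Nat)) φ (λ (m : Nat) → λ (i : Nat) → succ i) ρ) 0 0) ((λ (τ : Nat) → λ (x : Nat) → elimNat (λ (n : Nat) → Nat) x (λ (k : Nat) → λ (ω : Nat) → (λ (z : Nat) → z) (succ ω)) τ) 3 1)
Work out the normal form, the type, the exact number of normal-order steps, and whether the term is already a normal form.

normal form:
  4
type:
  Nat
steps to reach normal form (normal order): 21
term was already normal: no
first contracted redex: a beta-redex


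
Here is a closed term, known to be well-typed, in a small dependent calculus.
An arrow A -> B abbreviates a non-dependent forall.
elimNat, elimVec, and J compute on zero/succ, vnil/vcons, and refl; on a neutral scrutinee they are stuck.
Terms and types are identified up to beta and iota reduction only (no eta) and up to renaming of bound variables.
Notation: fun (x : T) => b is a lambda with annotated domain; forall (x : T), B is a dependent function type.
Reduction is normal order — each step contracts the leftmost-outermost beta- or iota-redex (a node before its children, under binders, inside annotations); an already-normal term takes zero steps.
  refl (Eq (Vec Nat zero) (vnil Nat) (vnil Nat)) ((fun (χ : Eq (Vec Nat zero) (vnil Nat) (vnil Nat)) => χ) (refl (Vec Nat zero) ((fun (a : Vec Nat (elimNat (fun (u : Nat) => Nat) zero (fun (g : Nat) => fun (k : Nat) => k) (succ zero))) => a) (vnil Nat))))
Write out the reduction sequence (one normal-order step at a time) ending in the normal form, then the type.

reduction (normal order):
  refl (Eq (Vec Nat zero) (vnil Nat) (vnil Nat)) ((fun (χ : Eq (Vec Nat zero) (vnil Nat) (vnil Nat)) => χ) (refl (Vec Nat zero) ((fun (a : Vec Nat (elimNat (fun (u : Nat) => Nat) zero (fun (g : Nat) => fun (k : Nat) => k) (succ zero))) => a) (vnil Nat))))
  ~> refl (Eq (Vec Nat zero) (vnil Nat) (vnil Nat)) (refl (Vec Nat zero) ((fun (χ : Vec Nat (elimNat (fun (a : Nat) => Nat) zero (fun (u : Nat) => fun (g : Nat) => g) (succ zero))) => χ) (vnil Nat)))
  ~> refl (Eq (Vec Nat zero) (vnil Nat) (vnil Nat)) (refl (Vec Nat zero) (vnil Nat))
inferred type:
  Eq (Eq (Vec Nat zero) (vnil Nat) (vnil Nat)) (refl (Vec Nat zero) (vnil Nat)) (refl (Vec Nat zero) (vnil Nat))


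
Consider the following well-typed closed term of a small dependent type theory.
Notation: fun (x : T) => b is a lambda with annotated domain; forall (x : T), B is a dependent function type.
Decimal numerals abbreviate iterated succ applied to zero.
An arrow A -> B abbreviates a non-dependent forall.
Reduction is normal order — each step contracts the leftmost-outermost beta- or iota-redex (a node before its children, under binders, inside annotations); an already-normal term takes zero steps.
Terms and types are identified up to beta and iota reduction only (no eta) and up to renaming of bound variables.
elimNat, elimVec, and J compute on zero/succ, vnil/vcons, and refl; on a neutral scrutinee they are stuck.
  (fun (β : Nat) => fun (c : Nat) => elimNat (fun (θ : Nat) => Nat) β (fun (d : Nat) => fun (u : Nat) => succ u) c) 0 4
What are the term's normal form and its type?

reduced normal form:
  4
inferred type:
  Nat


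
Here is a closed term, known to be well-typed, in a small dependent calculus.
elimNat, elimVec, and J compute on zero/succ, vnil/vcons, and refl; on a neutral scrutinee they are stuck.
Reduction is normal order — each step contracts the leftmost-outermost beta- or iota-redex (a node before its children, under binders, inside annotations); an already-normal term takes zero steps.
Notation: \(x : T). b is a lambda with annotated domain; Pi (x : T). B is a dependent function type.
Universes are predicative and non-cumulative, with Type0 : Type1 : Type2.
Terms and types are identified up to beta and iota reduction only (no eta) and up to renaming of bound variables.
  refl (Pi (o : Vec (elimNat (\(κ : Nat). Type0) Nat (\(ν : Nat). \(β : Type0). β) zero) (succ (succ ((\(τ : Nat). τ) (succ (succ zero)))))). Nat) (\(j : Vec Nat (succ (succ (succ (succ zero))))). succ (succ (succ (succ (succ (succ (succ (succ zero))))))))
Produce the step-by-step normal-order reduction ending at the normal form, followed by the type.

normal-order reduction:
  refl (Pi (o : Vec (elimNat (\(κ : Nat). Type0) Nat (\(ν : Nat). \(β : Type0). β) zero) (succ (succ ((\(τ : Nat). τ) (succ (succ zero)))))). Nat) (\(j : Vec Nat (succ (succ (succ (succ zero))))). succ (succ (succ (succ (succ (succ (succ (succ zero))))))))
  ~> refl (Pi (o : Vec Nat (succ (succ ((\(κ : Nat). κ) (succ (succ zero)))))). Nat) (\(ν : Vec Nat (succ (succ (succ (succ zero))))). succ (succ (succ (succ (succ (succ (succ (succ zero))))))))
  ~> refl (Pi (o : Vec Nat (succ (succ (succ (succ zero))))). Nat) (\(κ : Vec Nat (succ (succ (succ (succ zero))))). succ (succ (succ (succ (succ (succ (succ (succ zero))))))))
type:
  Eq (Pi (o : Vec Nat (succ (succ (succ (succ zero))))). Nat) (\(κ : Vec Nat (succ (succ (succ (succ zero))))). succ (succ (succ (succ (succ (succ (succ (succ zero)))))))) (\(ν : Vec Nat (succ (succ (succ (succ zero))))). succ (succ (succ (succ (succ (succ (succ (succ zero))))))))


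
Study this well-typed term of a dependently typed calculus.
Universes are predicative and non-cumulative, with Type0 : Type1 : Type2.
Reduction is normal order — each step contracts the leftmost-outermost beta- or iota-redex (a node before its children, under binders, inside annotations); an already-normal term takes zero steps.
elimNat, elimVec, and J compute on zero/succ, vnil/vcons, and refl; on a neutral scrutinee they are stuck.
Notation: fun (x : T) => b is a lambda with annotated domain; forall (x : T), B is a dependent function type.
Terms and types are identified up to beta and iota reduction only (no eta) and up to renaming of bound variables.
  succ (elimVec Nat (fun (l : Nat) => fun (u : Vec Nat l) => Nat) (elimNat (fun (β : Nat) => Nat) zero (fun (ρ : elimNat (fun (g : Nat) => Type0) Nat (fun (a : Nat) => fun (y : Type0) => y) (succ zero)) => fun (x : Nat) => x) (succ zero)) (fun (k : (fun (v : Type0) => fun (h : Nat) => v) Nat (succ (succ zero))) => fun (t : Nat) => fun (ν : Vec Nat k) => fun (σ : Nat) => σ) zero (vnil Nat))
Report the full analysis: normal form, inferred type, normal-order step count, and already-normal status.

resulting normal form:
  succ zero
the term's type:
  Nat
steps to reach normal form (normal order): 5
started in normal form: no
first redex: an elimVec iota-redex


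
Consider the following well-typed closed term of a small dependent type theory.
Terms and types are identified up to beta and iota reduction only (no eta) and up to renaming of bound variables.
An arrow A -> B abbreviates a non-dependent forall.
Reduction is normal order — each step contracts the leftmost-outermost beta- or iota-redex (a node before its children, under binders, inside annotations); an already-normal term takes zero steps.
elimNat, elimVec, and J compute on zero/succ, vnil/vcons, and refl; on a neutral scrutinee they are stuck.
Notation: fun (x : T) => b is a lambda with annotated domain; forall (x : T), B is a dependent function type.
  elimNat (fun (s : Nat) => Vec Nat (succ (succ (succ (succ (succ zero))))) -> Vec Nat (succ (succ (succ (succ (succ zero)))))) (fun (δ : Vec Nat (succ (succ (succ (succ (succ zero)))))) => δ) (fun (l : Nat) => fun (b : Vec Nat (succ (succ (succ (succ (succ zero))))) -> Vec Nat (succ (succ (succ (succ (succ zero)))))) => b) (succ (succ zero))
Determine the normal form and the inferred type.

reduced normal form:
  fun (s : Vec Nat (succ (succ (succ (succ (succ zero)))))) => s
the term's type:
  Vec Nat (succ (succ (succ (succ (succ zero))))) -> Vec Nat (succ (succ (succ (succ (succ zero)))))
observation: reduction starts at an elimNat iota-redex, and 7 normal-order steps reach the normal form.


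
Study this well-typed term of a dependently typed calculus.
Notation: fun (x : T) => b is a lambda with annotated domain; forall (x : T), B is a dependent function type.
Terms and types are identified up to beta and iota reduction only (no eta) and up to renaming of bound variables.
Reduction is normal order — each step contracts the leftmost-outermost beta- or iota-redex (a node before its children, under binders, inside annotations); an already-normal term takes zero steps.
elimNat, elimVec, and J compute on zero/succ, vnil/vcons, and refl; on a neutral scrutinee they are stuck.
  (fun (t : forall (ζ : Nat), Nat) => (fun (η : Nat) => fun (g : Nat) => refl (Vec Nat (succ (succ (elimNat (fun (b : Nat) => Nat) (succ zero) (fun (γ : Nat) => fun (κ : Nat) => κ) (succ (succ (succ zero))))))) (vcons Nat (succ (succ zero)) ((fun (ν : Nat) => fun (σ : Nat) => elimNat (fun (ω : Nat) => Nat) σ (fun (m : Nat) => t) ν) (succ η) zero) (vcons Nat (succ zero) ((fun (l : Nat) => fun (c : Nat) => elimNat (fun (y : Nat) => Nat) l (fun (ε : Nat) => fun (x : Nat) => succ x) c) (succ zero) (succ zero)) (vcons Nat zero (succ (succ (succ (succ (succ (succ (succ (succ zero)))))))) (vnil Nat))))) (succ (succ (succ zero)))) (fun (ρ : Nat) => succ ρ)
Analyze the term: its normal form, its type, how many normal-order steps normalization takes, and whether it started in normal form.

normal form:
  fun (t : Nat) => refl (Vec Nat (succ (succ (succ zero)))) (vcons Nat (succ (succ zero)) (succ (succ (succ (succ zero)))) (vcons Nat (succ zero) (succ (succ zero)) (vcons Nat zero (succ (succ (succ (succ (succ (succ (succ (succ zero)))))))) (vnil Nat))))
the term's type:
  forall (t : Nat), Eq (Vec Nat (succ (succ (succ zero)))) (vcons Nat (succ (succ zero)) (succ (succ (succ (succ zero)))) (vcons Nat (succ zero) (succ (succ zero)) (vcons Nat zero (succ (succ (succ (succ (succ (succ (succ (succ zero)))))))) (vnil Nat)))) (vcons Nat (succ (succ zero)) (succ (succ (succ (succ zero)))) (vcons Nat (succ zero) (succ (succ zero)) (vcons Nat zero (succ (succ (succ (succ (succ (succ (succ (succ zero)))))))) (vnil Nat))))
steps to reach normal form (normal order): 33
term was already normal: no
first contracted redex: a beta-redex


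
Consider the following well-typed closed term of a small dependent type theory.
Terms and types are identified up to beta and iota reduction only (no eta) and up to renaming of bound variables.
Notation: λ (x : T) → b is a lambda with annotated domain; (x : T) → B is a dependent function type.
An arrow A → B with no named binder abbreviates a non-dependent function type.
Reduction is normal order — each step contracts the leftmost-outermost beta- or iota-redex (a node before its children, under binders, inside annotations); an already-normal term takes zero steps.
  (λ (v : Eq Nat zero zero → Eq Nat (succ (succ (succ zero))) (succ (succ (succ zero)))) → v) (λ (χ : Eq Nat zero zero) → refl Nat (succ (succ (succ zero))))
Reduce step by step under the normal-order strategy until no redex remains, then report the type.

normal-order reduction sequence:
  (λ (v : Eq Nat zero zero → Eq Nat (succ (succ (succ zero))) (succ (succ (succ zero)))) → v) (λ (χ : Eq Nat zero zero) → refl Nat (succ (succ (succ zero))))
  ~> λ (v : Eq Nat zero zero) → refl Nat (succ (succ (succ zero)))
the term's type:
  Eq Nat zero zero → Eq Nat (succ (succ (succ zero))) (succ (succ (succ zero)))


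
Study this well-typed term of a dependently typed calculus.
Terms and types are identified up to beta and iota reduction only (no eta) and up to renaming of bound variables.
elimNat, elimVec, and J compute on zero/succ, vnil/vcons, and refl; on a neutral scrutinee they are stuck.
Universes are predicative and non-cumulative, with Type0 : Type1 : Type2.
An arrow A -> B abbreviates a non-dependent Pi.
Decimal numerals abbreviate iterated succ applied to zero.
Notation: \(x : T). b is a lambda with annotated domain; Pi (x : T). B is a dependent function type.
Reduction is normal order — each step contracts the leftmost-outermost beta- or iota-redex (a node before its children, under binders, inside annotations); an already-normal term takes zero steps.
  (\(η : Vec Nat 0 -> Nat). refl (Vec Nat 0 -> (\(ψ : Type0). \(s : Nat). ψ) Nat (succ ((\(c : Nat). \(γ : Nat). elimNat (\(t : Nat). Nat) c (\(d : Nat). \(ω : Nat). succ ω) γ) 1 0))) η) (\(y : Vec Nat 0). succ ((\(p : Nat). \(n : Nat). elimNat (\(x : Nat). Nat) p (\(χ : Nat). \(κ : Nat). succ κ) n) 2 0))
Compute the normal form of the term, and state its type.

reduced normal form:
  refl (Vec Nat 0 -> Nat) (\(η : Vec Nat 0). 3)
the term's type:
  Eq (Vec Nat 0 -> Nat) (\(η : Vec Nat 0). 3) (\(ψ : Vec Nat 0). 3)
observation: the first redex contracted is a beta-redex; the normal form is reached in 6 normal-order steps.


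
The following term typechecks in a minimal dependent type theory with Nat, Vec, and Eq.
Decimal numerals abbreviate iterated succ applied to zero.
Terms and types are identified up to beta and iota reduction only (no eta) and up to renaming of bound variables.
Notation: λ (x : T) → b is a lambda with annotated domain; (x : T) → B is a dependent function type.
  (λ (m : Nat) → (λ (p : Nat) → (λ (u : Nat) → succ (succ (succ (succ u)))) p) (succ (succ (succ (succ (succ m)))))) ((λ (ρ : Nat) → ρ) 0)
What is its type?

the term's type:
  Nat


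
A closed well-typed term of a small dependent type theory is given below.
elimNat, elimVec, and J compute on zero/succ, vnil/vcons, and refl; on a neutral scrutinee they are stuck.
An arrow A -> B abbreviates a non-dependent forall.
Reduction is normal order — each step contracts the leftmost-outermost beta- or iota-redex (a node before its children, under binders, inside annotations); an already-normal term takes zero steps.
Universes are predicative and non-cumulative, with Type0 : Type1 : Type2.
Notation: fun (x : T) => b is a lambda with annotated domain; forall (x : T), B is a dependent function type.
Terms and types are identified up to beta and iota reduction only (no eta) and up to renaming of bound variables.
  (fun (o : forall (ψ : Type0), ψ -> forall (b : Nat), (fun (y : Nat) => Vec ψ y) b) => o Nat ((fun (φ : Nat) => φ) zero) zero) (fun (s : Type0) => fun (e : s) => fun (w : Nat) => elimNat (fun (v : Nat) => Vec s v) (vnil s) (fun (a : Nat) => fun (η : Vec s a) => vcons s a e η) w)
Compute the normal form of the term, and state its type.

resulting normal form:
  vnil Nat
type:
  Vec Nat zero


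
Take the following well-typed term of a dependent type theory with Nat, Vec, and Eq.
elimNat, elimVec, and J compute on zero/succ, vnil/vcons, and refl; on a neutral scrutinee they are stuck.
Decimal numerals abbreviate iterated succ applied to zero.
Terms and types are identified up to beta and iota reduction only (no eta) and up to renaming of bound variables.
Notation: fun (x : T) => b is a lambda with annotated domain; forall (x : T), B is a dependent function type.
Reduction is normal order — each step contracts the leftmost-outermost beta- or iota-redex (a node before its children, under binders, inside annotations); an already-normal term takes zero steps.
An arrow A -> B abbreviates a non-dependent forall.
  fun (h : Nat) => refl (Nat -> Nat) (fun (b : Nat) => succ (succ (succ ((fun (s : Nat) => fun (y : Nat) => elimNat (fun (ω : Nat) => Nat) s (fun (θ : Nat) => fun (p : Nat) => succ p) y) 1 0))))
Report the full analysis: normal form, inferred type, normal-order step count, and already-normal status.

normal form:
  fun (h : Nat) => refl (Nat -> Nat) (fun (b : Nat) => 4)
inferred type:
  Nat -> Eq (Nat -> Nat) (fun (h : Nat) => 4) (fun (b : Nat) => 4)
reduction steps (normal order): 3
already normal: no
first redex: a beta-redex


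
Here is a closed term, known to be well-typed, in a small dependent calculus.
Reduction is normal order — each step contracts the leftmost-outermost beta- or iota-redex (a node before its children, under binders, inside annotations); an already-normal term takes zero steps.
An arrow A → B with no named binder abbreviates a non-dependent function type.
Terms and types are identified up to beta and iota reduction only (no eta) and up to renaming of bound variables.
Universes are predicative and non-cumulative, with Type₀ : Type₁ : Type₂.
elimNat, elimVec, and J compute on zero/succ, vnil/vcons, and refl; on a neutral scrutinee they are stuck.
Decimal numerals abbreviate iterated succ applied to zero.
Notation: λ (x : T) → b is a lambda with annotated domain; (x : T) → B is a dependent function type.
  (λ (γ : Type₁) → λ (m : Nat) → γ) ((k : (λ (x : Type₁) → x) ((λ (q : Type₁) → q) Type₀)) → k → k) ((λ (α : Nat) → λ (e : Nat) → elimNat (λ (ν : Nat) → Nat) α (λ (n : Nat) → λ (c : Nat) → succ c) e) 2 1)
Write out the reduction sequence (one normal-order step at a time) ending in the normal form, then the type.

reduction (normal order):
  (λ (γ : Type₁) → λ (m : Nat) → γ) ((k : (λ (x : Type₁) → x) ((λ (q : Type₁) → q) Type₀)) → k → k) ((λ (α : Nat) → λ (e : Nat) → elimNat (λ (ν : Nat) → Nat) α (λ (n : Nat) → λ (c : Nat) → succ c) e) 2 1)
  ~> (λ (γ : Nat) → (m : (λ (k : Type₁) → k) ((λ (x : Type₁) → x) Type₀)) → m → m) ((λ (q : Nat) → λ (α : Nat) → elimNat (λ (e : Nat) → Nat) q (λ (ν : Nat) → λ (n : Nat) → succ n) α) 2 1)
  ~> (γ : (λ (m : Type₁) → m) ((λ (k : Type₁) → k) Type₀)) → γ → γ
  ~> (γ : (λ (m : Type₁) → m) Type₀) → γ → γ
  ~> (γ : Type₀) → γ → γ
inferred type:
  Type₁


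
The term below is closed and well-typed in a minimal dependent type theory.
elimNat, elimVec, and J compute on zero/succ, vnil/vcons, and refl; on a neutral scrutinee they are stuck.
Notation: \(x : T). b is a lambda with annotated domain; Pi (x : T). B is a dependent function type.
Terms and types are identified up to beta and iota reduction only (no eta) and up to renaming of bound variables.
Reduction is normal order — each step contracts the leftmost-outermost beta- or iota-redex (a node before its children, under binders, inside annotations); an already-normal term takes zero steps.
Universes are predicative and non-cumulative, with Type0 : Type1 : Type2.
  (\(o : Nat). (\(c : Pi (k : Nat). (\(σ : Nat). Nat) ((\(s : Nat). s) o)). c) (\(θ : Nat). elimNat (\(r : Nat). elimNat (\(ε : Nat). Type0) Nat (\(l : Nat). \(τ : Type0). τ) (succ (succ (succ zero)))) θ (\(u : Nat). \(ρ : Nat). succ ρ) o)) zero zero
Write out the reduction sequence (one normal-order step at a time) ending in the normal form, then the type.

normal-order reduction:
  (\(o : Nat). (\(c : Pi (k : Nat). (\(σ : Nat). Nat) ((\(s : Nat). s) o)). c) (\(θ : Nat). elimNat (\(r : Nat). elimNat (\(ε : Nat). Type0) Nat (\(l : Nat). \(τ : Type0). τ) (succ (succ (succ zero)))) θ (\(u : Nat). \(ρ : Nat). succ ρ) o)) zero zero
  ~> (\(o : Pi (c : Nat). (\(k : Nat). Nat) ((\(σ : Nat). σ) zero)). o) (\(s : Nat). elimNat (\(θ : Nat). elimNat (\(r : Nat). Type0) Nat (\(ε : Nat). \(l : Type0). l) (succ (succ (succ zero)))) s (\(τ : Nat). \(u : Nat). succ u) zero) zero
  ~> (\(o : Nat). elimNat (\(c : Nat). elimNat (\(k : Nat). Type0) Nat (\(σ : Nat). \(s : Type0). s) (succ (succ (succ zero)))) o (\(θ : Nat). \(r : Nat). succ r) zero) zero
  ~> elimNat (\(o : Nat). elimNat (\(c : Nat). Type0) Nat (\(k : Nat). \(σ : Type0). σ) (succ (succ (succ zero)))) zero (\(s : Nat). \(θ : Nat). succ θ) zero
  ~> zero
type:
  Nat


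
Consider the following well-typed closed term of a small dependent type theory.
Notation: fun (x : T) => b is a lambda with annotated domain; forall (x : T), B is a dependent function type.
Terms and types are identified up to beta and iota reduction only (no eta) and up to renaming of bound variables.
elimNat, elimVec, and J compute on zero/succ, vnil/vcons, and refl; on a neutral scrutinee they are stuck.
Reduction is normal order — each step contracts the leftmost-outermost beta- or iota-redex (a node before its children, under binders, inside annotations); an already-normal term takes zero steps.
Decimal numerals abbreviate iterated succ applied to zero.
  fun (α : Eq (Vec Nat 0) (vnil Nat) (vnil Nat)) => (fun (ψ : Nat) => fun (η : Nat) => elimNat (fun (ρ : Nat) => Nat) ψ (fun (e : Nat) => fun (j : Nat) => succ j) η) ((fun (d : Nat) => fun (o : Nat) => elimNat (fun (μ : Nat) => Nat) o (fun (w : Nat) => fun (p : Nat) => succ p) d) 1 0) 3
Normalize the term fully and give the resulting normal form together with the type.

resulting normal form:
  fun (α : Eq (Vec Nat 0) (vnil Nat) (vnil Nat)) => 4
inferred type:
  forall (α : Eq (Vec Nat 0) (vnil Nat) (vnil Nat)), Nat
observation: the leftmost-outermost redex is a beta-redex, and normalization takes 18 steps.


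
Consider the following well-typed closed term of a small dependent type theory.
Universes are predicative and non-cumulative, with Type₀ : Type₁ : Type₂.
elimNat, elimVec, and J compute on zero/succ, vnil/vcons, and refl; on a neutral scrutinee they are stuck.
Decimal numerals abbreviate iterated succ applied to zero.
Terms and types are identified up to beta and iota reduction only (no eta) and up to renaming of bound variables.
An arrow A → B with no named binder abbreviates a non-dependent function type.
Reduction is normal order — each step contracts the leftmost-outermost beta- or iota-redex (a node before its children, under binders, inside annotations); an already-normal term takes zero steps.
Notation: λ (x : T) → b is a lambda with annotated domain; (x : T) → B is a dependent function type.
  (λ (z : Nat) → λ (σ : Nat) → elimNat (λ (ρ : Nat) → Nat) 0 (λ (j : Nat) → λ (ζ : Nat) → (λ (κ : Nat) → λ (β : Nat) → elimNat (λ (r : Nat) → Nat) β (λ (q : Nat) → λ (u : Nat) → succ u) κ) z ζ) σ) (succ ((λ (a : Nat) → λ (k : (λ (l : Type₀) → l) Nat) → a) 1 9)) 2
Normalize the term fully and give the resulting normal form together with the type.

normal form:
  4
the term's type:
  Nat
observation: contracting a beta-redex first, the term normalizes in 31 steps.


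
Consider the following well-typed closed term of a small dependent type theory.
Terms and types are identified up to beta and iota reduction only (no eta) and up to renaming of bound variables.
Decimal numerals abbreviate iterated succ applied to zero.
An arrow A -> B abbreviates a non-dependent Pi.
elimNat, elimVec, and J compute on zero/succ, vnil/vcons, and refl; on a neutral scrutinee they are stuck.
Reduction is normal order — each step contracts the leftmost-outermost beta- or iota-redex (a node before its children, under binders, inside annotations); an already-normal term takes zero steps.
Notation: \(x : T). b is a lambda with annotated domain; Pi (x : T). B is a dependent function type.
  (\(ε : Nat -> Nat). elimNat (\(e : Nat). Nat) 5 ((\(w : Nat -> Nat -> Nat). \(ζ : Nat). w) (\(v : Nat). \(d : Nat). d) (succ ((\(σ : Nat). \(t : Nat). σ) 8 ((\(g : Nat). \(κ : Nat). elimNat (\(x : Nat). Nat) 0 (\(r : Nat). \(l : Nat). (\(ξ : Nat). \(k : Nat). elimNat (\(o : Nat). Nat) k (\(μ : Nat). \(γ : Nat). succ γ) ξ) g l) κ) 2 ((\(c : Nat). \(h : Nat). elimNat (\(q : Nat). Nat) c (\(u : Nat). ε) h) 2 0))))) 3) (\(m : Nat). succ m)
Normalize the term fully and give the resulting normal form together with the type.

reduced normal form:
  5
inferred type:
  Nat


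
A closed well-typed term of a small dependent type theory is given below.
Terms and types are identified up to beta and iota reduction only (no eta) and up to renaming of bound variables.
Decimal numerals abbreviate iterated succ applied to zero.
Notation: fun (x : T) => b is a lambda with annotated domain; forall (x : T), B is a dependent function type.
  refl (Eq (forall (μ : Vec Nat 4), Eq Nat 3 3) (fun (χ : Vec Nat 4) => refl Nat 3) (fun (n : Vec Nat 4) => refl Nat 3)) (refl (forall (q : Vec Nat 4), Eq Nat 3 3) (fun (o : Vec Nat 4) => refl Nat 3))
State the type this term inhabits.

the term's type:
  Eq (Eq (forall (μ : Vec Nat 4), Eq Nat 3 3) (fun (χ : Vec Nat 4) => refl Nat 3) (fun (n : Vec Nat 4) => refl Nat 3)) (refl (forall (q : Vec Nat 4), Eq Nat 3 3) (fun (o : Vec Nat 4) => refl Nat 3)) (refl (forall (v : Vec Nat 4), Eq Nat 3 3) (fun (ν : Vec Nat 4) => refl Nat 3))


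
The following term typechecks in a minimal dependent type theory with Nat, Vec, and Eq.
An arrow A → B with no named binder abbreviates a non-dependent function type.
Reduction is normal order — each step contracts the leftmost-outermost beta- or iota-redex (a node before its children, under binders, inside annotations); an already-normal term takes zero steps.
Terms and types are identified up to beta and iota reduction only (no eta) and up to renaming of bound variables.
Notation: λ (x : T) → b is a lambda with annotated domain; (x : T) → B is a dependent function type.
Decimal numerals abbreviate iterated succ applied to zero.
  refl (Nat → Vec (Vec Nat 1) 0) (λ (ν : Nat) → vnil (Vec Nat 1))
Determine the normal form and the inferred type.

reduced normal form:
  refl (Nat → Vec (Vec Nat 1) 0) (λ (ν : Nat) → vnil (Vec Nat 1))
inferred type:
  Eq (Nat → Vec (Vec Nat 1) 0) (λ (ν : Nat) → vnil (Vec Nat 1)) (λ (θ : Nat) → vnil (Vec Nat 1))


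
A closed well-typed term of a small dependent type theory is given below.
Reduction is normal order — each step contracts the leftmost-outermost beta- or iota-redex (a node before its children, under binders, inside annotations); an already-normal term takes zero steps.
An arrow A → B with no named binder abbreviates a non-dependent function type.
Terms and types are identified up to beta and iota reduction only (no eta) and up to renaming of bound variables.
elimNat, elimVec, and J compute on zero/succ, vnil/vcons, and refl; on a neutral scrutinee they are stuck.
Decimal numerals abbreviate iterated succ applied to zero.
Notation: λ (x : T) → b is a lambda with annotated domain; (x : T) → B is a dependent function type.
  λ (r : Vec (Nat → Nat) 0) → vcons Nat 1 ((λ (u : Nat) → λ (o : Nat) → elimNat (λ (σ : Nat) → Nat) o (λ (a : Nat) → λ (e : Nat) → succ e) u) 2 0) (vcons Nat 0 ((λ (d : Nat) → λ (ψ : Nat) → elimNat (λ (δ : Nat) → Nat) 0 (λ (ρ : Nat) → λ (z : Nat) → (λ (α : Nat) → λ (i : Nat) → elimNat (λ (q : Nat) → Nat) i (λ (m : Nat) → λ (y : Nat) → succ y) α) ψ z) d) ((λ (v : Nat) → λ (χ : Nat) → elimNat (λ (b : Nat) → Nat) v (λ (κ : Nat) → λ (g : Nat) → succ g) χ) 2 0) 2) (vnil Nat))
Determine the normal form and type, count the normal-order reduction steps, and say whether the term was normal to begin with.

reduced normal form:
  λ (r : Vec (Nat → Nat) 0) → vcons Nat 1 2 (vcons Nat 0 4 (vnil Nat))
the term's type:
  Vec (Nat → Nat) 0 → Vec Nat 2
steps to reach normal form (normal order): 30
started in normal form: no
first redex: a beta-redex


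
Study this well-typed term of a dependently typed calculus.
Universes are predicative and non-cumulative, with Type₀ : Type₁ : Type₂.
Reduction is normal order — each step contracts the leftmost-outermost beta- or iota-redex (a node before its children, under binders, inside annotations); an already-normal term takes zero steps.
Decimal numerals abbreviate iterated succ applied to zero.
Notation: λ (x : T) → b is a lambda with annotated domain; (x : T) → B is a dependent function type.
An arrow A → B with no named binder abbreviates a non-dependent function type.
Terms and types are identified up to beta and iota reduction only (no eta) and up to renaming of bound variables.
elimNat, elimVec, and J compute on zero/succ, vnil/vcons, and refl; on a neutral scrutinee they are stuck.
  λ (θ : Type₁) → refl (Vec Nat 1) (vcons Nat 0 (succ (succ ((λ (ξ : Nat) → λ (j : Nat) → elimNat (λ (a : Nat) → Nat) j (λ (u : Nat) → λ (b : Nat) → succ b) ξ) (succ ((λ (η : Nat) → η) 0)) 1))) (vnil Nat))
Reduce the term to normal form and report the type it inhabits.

reduced normal form:
  λ (θ : Type₁) → refl (Vec Nat 1) (vcons Nat 0 4 (vnil Nat))
type:
  Type₁ → Eq (Vec Nat 1) (vcons Nat 0 4 (vnil Nat)) (vcons Nat 0 4 (vnil Nat))


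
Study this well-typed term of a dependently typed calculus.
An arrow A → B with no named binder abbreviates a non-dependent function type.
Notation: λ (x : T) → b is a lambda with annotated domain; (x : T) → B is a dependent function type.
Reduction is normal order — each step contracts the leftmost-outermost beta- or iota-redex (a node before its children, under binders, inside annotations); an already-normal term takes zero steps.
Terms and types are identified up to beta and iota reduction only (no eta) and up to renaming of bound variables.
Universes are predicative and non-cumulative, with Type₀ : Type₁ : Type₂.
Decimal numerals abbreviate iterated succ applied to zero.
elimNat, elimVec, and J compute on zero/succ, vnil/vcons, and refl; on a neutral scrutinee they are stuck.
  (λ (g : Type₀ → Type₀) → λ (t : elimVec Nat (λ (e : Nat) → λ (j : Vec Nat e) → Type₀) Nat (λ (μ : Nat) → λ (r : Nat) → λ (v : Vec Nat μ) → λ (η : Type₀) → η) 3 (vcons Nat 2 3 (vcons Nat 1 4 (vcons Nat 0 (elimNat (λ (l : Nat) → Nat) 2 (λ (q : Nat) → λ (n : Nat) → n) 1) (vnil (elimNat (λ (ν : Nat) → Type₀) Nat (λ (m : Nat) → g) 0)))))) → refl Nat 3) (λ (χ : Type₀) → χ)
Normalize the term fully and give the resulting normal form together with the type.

normal form:
  λ (g : Nat) → refl Nat 3
inferred type:
  Nat → Eq Nat 3 3
observation: contracting a beta-redex first, the term normalizes in 17 steps.


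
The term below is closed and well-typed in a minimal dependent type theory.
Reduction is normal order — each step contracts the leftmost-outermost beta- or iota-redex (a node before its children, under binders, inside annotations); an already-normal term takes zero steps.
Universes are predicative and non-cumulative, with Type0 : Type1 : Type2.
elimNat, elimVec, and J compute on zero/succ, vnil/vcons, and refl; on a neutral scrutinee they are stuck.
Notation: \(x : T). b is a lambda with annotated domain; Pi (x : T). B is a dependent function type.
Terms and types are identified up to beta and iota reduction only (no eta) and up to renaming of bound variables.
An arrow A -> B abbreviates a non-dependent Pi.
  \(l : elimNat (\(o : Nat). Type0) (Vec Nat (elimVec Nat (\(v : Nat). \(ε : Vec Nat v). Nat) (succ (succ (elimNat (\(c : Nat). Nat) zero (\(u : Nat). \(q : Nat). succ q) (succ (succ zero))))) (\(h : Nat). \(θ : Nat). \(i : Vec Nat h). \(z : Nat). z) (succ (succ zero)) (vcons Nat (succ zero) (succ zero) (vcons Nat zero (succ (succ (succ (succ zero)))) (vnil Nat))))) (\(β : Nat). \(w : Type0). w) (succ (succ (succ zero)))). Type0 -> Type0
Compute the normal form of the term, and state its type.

resulting normal form:
  \(l : Vec Nat (succ (succ (succ (succ zero))))). Type0 -> Type0
the term's type:
  Vec Nat (succ (succ (succ (succ zero)))) -> Type1
observation: the term reaches its normal form after 28 normal-order steps.


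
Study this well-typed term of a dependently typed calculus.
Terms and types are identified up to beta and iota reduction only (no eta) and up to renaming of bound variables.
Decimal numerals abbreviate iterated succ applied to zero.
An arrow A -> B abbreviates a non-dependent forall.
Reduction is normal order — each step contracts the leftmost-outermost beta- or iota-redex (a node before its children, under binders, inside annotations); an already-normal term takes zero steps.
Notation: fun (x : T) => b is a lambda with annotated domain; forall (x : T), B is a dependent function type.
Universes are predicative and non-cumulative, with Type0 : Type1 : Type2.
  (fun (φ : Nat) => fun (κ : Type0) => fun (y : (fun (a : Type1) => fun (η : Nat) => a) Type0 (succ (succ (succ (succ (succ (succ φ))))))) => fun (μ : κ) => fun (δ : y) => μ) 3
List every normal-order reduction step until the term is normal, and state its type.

reduction (normal order):
  (fun (φ : Nat) => fun (κ : Type0) => fun (y : (fun (a : Type1) => fun (η : Nat) => a) Type0 (succ (succ (succ (succ (succ (succ φ))))))) => fun (μ : κ) => fun (δ : y) => μ) 3
  ~> fun (φ : Type0) => fun (κ : (fun (y : Type1) => fun (a : Nat) => y) Type0 9) => fun (η : φ) => fun (μ : κ) => η
  ~> fun (φ : Type0) => fun (κ : (fun (y : Nat) => Type0) 9) => fun (a : φ) => fun (η : κ) => a
  ~> fun (φ : Type0) => fun (κ : Type0) => fun (y : φ) => fun (a : κ) => y
inferred type:
  forall (φ : Type0), forall (κ : Type0), φ -> κ -> φ
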